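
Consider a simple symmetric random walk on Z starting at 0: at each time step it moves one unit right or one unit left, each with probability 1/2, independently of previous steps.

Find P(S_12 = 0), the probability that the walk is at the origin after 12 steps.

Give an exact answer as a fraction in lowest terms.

To return to 0 after 12 steps: need exactly 6 steps of +1 and 6 of -1.
Favorable paths: C(12,6) = 924
Total paths: 2^12 = 4096
P = 924/4096 = 231/1024

Answer: 231/1024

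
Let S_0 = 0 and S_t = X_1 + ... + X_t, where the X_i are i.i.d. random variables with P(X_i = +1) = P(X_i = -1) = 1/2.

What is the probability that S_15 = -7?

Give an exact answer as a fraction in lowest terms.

Answer: 1365/32768

Derivation:
To reach position -7 after 15 steps: need 4 steps of +1 and 11 of -1.
Favorable paths: C(15,4) = 1365
Total paths: 2^15 = 32768
P = 1365/32768 = 1365/32768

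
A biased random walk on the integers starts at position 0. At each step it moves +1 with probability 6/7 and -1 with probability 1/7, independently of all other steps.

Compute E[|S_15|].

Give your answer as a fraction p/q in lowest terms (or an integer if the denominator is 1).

S_15 takes values m ≡ 1 (mod 2) with |m| ≤ 15; P(S_15=m) = C(15,(15+m)/2) · (6/7)^((15+m)/2) · (1/7)^((15-m)/2).
Distribution: P(S=-15)=1/4747561509943, P(S=-13)=90/4747561509943, P(S=-11)=540/678223072849, P(S=-9)=14040/678223072849, P(S=-7)=252720/678223072849, P(S=-5)=3335904/678223072849, P(S=-3)=33359040/678223072849, P(S=-1)=1801388160/4747561509943, P(S=1)=10808328960/4747561509943, P(S=3)=7205552640/678223072849, P(S=5)=25939989504/678223072849, P(S=7)=70745425920/678223072849, P(S=9)=141490851840/678223072849, P(S=11)=195910410240/678223072849, P(S=13)=1175462461440/4747561509943, P(S=15)=470184984576/4747561509943
E[|S_15|] = Σ_m |m|·P(S_15=m) = 7267427779155/678223072849

Answer: 7267427779155/678223072849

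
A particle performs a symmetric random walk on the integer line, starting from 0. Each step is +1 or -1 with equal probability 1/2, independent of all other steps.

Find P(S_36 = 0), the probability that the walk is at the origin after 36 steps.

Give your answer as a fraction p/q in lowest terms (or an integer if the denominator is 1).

Answer: 2268783825/17179869184

Derivation:
To return to 0 after 36 steps: need exactly 18 steps of +1 and 18 of -1.
Favorable paths: C(36,18) = 9075135300
Total paths: 2^36 = 68719476736
P = 9075135300/68719476736 = 2268783825/17179869184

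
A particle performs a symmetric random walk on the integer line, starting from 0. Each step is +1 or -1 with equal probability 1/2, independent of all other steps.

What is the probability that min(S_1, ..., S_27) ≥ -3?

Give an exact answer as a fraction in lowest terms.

Let f(t,s) = #length-t paths at position s with S_1..S_t all ≥ -3.
f(t,s) = f(t-1,s-1) + f(t-1,s+1) for s ≥ -3; f(t,s) = 0 for s < -3.
t=0: f(0,0)=1
t=1: f(1,-1)=1 f(1,1)=1
t=2: f(2,-2)=1 f(2,0)=2 f(2,2)=1
t=3: f(3,-3)=1 f(3,-1)=3 f(3,1)=3 f(3,3)=1
t=4: f(4,-2)=4 f(4,0)=6 f(4,2)=4 f(4,4)=1
t=5: f(5,-3)=4 f(5,-1)=10 f(5,1)=10 f(5,3)=5 f(5,5)=1
t=6: f(6,-2)=14 f(6,0)=20 f(6,2)=15 f(6,4)=6 f(6,6)=1
t=7: f(7,-3)=14 f(7,-1)=34 f(7,1)=35 f(7,3)=21 f(7,5)=7 f(7,7)=1
t=8: f(8,-2)=48 f(8,0)=69 f(8,2)=56 f(8,4)=28 f(8,6)=8 f(8,8)=1
t=9: f(9,-3)=48 f(9,-1)=117 f(9,1)=125 f(9,3)=84 f(9,5)=36 f(9,7)=9 f(9,9)=1
t=10: f(10,-2)=165 f(10,0)=242 f(10,2)=209 f(10,4)=120 f(10,6)=45 f(10,8)=10 f(10,10)=1
t=11: f(11,-3)=165 f(11,-1)=407 f(11,1)=451 f(11,3)=329 f(11,5)=165 f(11,7)=55 f(11,9)=11 f(11,11)=1
t=12: f(12,-2)=572 f(12,0)=858 f(12,2)=780 f(12,4)=494 f(12,6)=220 f(12,8)=66 f(12,10)=12 f(12,12)=1
t=13: f(13,-3)=572 f(13,-1)=1430 f(13,1)=1638 f(13,3)=1274 f(13,5)=714 f(13,7)=286 f(13,9)=78 f(13,11)=13 f(13,13)=1
t=14: f(14,-2)=2002 f(14,0)=3068 f(14,2)=2912 f(14,4)=1988 f(14,6)=1000 f(14,8)=364 f(14,10)=91 f(14,12)=14 f(14,14)=1
t=15: f(15,-3)=2002 f(15,-1)=5070 f(15,1)=5980 f(15,3)=4900 f(15,5)=2988 f(15,7)=1364 f(15,9)=455 f(15,11)=105 f(15,13)=15 f(15,15)=1
t=16: f(16,-2)=7072 f(16,0)=11050 f(16,2)=10880 f(16,4)=7888 f(16,6)=4352 f(16,8)=1819 f(16,10)=560 f(16,12)=120 f(16,14)=16 f(16,16)=1
t=17: f(17,-3)=7072 f(17,-1)=18122 f(17,1)=21930 f(17,3)=18768 f(17,5)=12240 f(17,7)=6171 f(17,9)=2379 f(17,11)=680 f(17,13)=136 f(17,15)=17 f(17,17)=1
t=18: f(18,-2)=25194 f(18,0)=40052 f(18,2)=40698 f(18,4)=31008 f(18,6)=18411 f(18,8)=8550 f(18,10)=3059 f(18,12)=816 f(18,14)=153 f(18,16)=18 f(18,18)=1
t=19: f(19,-3)=25194 f(19,-1)=65246 f(19,1)=80750 f(19,3)=71706 f(19,5)=49419 f(19,7)=26961 f(19,9)=11609 f(19,11)=3875 f(19,13)=969 f(19,15)=171 f(19,17)=19 f(19,19)=1
t=20: f(20,-2)=90440 f(20,0)=145996 f(20,2)=152456 f(20,4)=121125 f(20,6)=76380 f(20,8)=38570 f(20,10)=15484 f(20,12)=4844 f(20,14)=1140 f(20,16)=190 f(20,18)=20 f(20,20)=1
t=21: f(21,-3)=90440 f(21,-1)=236436 f(21,1)=298452 f(21,3)=273581 f(21,5)=197505 f(21,7)=114950 f(21,9)=54054 f(21,11)=20328 f(21,13)=5984 f(21,15)=1330 f(21,17)=210 f(21,19)=21 f(21,21)=1
t=22: f(22,-2)=326876 f(22,0)=534888 f(22,2)=572033 f(22,4)=471086 f(22,6)=312455 f(22,8)=169004 f(22,10)=74382 f(22,12)=26312 f(22,14)=7314 f(22,16)=1540 f(22,18)=231 f(22,20)=22 f(22,22)=1
t=23: f(23,-3)=326876 f(23,-1)=861764 f(23,1)=1106921 f(23,3)=1043119 f(23,5)=783541 f(23,7)=481459 f(23,9)=243386 f(23,11)=100694 f(23,13)=33626 f(23,15)=8854 f(23,17)=1771 f(23,19)=253 f(23,21)=23 f(23,23)=1
t=24: f(24,-2)=1188640 f(24,0)=1968685 f(24,2)=2150040 f(24,4)=1826660 f(24,6)=1265000 f(24,8)=724845 f(24,10)=344080 f(24,12)=134320 f(24,14)=42480 f(24,16)=10625 f(24,18)=2024 f(24,20)=276 f(24,22)=24 f(24,24)=1
t=25: f(25,-3)=1188640 f(25,-1)=3157325 f(25,1)=4118725 f(25,3)=3976700 f(25,5)=3091660 f(25,7)=1989845 f(25,9)=1068925 f(25,11)=478400 f(25,13)=176800 f(25,15)=53105 f(25,17)=12649 f(25,19)=2300 f(25,21)=300 f(25,23)=25 f(25,25)=1
t=26: f(26,-2)=4345965 f(26,0)=7276050 f(26,2)=8095425 f(26,4)=7068360 f(26,6)=5081505 f(26,8)=3058770 f(26,10)=1547325 f(26,12)=655200 f(26,14)=229905 f(26,16)=65754 f(26,18)=14949 f(26,20)=2600 f(26,22)=325 f(26,24)=26 f(26,26)=1
t=27: f(27,-3)=4345965 f(27,-1)=11622015 f(27,1)=15371475 f(27,3)=15163785 f(27,5)=12149865 f(27,7)=8140275 f(27,9)=4606095 f(27,11)=2202525 f(27,13)=885105 f(27,15)=295659 f(27,17)=80703 f(27,19)=17549 f(27,21)=2925 f(27,23)=351 f(27,25)=27 f(27,27)=1
Σ_s f(27,s) = 74884320
P = 74884320/134217728 = 2340135/4194304

Answer: 2340135/4194304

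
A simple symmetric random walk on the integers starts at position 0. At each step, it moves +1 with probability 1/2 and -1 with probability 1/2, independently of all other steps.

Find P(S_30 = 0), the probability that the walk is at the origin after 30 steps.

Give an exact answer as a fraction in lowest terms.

To return to 0 after 30 steps: need exactly 15 steps of +1 and 15 of -1.
Favorable paths: C(30,15) = 155117520
Total paths: 2^30 = 1073741824
P = 155117520/1073741824 = 9694845/67108864

Answer: 9694845/67108864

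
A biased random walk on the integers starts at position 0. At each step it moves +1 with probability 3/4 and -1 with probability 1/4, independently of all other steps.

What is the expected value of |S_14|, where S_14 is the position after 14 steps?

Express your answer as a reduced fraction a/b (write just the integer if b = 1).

S_14 takes values m ≡ 0 (mod 2) with |m| ≤ 14; P(S_14=m) = C(14,(14+m)/2) · (3/4)^((14+m)/2) · (1/4)^((14-m)/2).
Distribution: P(S=-14)=1/268435456, P(S=-12)=21/134217728, P(S=-10)=819/268435456, P(S=-8)=2457/67108864, P(S=-6)=81081/268435456, P(S=-4)=243243/134217728, P(S=-2)=2189187/268435456, P(S=0)=938223/33554432, P(S=2)=19702683/268435456, P(S=4)=19702683/134217728, P(S=6)=59108049/268435456, P(S=8)=16120377/67108864, P(S=10)=48361131/268435456, P(S=12)=11160261/134217728, P(S=14)=4782969/268435456
E[|S_14|] = Σ_m |m|·P(S_14=m) = 118302779/16777216

Answer: 118302779/16777216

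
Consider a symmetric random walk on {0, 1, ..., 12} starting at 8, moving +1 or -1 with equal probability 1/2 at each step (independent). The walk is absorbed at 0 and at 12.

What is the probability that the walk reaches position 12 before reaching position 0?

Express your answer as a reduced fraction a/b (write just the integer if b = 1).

Symmetric walk (p = 1/2): the harmonic-function argument gives P(hit 12 before 0 | start at 8) = a/N.
P = 8/12 = 2/3

Answer: 2/3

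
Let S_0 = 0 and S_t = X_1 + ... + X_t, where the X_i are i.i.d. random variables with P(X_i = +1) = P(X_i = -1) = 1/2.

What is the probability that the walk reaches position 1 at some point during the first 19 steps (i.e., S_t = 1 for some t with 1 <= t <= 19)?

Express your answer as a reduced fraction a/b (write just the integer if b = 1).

Answer: 215955/262144

Derivation:
Count via complement. Let g(t,s) = #length-t paths at position s with S_1..S_t all ≠ 1.
g(t,s) = g(t-1,s-1) + g(t-1,s+1) for s ≠ 1; g(t,1) = 0.
t=0: g(0,0)=1
t=1: g(1,-1)=1
t=2: g(2,-2)=1 g(2,0)=1
t=3: g(3,-3)=1 g(3,-1)=2
t=4: g(4,-4)=1 g(4,-2)=3 g(4,0)=2
t=5: g(5,-5)=1 g(5,-3)=4 g(5,-1)=5
t=6: g(6,-6)=1 g(6,-4)=5 g(6,-2)=9 g(6,0)=5
t=7: g(7,-7)=1 g(7,-5)=6 g(7,-3)=14 g(7,-1)=14
t=8: g(8,-8)=1 g(8,-6)=7 g(8,-4)=20 g(8,-2)=28 g(8,0)=14
t=9: g(9,-9)=1 g(9,-7)=8 g(9,-5)=27 g(9,-3)=48 g(9,-1)=42
t=10: g(10,-10)=1 g(10,-8)=9 g(10,-6)=35 g(10,-4)=75 g(10,-2)=90 g(10,0)=42
t=11: g(11,-11)=1 g(11,-9)=10 g(11,-7)=44 g(11,-5)=110 g(11,-3)=165 g(11,-1)=132
t=12: g(12,-12)=1 g(12,-10)=11 g(12,-8)=54 g(12,-6)=154 g(12,-4)=275 g(12,-2)=297 g(12,0)=132
t=13: g(13,-13)=1 g(13,-11)=12 g(13,-9)=65 g(13,-7)=208 g(13,-5)=429 g(13,-3)=572 g(13,-1)=429
t=14: g(14,-14)=1 g(14,-12)=13 g(14,-10)=77 g(14,-8)=273 g(14,-6)=637 g(14,-4)=1001 g(14,-2)=1001 g(14,0)=429
t=15: g(15,-15)=1 g(15,-13)=14 g(15,-11)=90 g(15,-9)=350 g(15,-7)=910 g(15,-5)=1638 g(15,-3)=2002 g(15,-1)=1430
t=16: g(16,-16)=1 g(16,-14)=15 g(16,-12)=104 g(16,-10)=440 g(16,-8)=1260 g(16,-6)=2548 g(16,-4)=3640 g(16,-2)=3432 g(16,0)=1430
t=17: g(17,-17)=1 g(17,-15)=16 g(17,-13)=119 g(17,-11)=544 g(17,-9)=1700 g(17,-7)=3808 g(17,-5)=6188 g(17,-3)=7072 g(17,-1)=4862
t=18: g(18,-18)=1 g(18,-16)=17 g(18,-14)=135 g(18,-12)=663 g(18,-10)=2244 g(18,-8)=5508 g(18,-6)=9996 g(18,-4)=13260 g(18,-2)=11934 g(18,0)=4862
t=19: g(19,-19)=1 g(19,-17)=18 g(19,-15)=152 g(19,-13)=798 g(19,-11)=2907 g(19,-9)=7752 g(19,-7)=15504 g(19,-5)=23256 g(19,-3)=25194 g(19,-1)=16796
Paths never hitting 1: Σ_s g(19,s) = 92378
Paths hitting 1: 2^19 - 92378 = 431910
P = 431910/524288 = 215955/262144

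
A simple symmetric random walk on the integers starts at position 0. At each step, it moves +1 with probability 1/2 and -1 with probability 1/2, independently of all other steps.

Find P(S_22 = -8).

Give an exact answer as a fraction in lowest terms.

To reach position -8 after 22 steps: need 7 steps of +1 and 15 of -1.
Favorable paths: C(22,7) = 170544
Total paths: 2^22 = 4194304
P = 170544/4194304 = 10659/262144

Answer: 10659/262144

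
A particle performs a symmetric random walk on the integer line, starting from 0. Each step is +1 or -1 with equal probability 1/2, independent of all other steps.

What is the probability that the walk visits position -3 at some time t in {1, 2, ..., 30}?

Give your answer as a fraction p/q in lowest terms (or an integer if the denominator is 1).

Count via complement. Let g(t,s) = #length-t paths at position s with S_1..S_t all ≠ -3.
g(t,s) = g(t-1,s-1) + g(t-1,s+1) for s ≠ -3; g(t,-3) = 0.
t=0: g(0,0)=1
t=1: g(1,-1)=1 g(1,1)=1
t=2: g(2,-2)=1 g(2,0)=2 g(2,2)=1
t=3: g(3,-1)=3 g(3,1)=3 g(3,3)=1
t=4: g(4,-2)=3 g(4,0)=6 g(4,2)=4 g(4,4)=1
t=5: g(5,-1)=9 g(5,1)=10 g(5,3)=5 g(5,5)=1
t=6: g(6,-2)=9 g(6,0)=19 g(6,2)=15 g(6,4)=6 g(6,6)=1
t=7: g(7,-1)=28 g(7,1)=34 g(7,3)=21 g(7,5)=7 g(7,7)=1
t=8: g(8,-2)=28 g(8,0)=62 g(8,2)=55 g(8,4)=28 g(8,6)=8 g(8,8)=1
t=9: g(9,-1)=90 g(9,1)=117 g(9,3)=83 g(9,5)=36 g(9,7)=9 g(9,9)=1
t=10: g(10,-2)=90 g(10,0)=207 g(10,2)=200 g(10,4)=119 g(10,6)=45 g(10,8)=10 g(10,10)=1
t=11: g(11,-1)=297 g(11,1)=407 g(11,3)=319 g(11,5)=164 g(11,7)=55 g(11,9)=11 g(11,11)=1
t=12: g(12,-2)=297 g(12,0)=704 g(12,2)=726 g(12,4)=483 g(12,6)=219 g(12,8)=66 g(12,10)=12 g(12,12)=1
t=13: g(13,-1)=1001 g(13,1)=1430 g(13,3)=1209 g(13,5)=702 g(13,7)=285 g(13,9)=78 g(13,11)=13 g(13,13)=1
t=14: g(14,-2)=1001 g(14,0)=2431 g(14,2)=2639 g(14,4)=1911 g(14,6)=987 g(14,8)=363 g(14,10)=91 g(14,12)=14 g(14,14)=1
t=15: g(15,-1)=3432 g(15,1)=5070 g(15,3)=4550 g(15,5)=2898 g(15,7)=1350 g(15,9)=454 g(15,11)=105 g(15,13)=15 g(15,15)=1
t=16: g(16,-2)=3432 g(16,0)=8502 g(16,2)=9620 g(16,4)=7448 g(16,6)=4248 g(16,8)=1804 g(16,10)=559 g(16,12)=120 g(16,14)=16 g(16,16)=1
t=17: g(17,-1)=11934 g(17,1)=18122 g(17,3)=17068 g(17,5)=11696 g(17,7)=6052 g(17,9)=2363 g(17,11)=679 g(17,13)=136 g(17,15)=17 g(17,17)=1
t=18: g(18,-2)=11934 g(18,0)=30056 g(18,2)=35190 g(18,4)=28764 g(18,6)=17748 g(18,8)=8415 g(18,10)=3042 g(18,12)=815 g(18,14)=153 g(18,16)=18 g(18,18)=1
t=19: g(19,-1)=41990 g(19,1)=65246 g(19,3)=63954 g(19,5)=46512 g(19,7)=26163 g(19,9)=11457 g(19,11)=3857 g(19,13)=968 g(19,15)=171 g(19,17)=19 g(19,19)=1
t=20: g(20,-2)=41990 g(20,0)=107236 g(20,2)=129200 g(20,4)=110466 g(20,6)=72675 g(20,8)=37620 g(20,10)=15314 g(20,12)=4825 g(20,14)=1139 g(20,16)=190 g(20,18)=20 g(20,20)=1
t=21: g(21,-1)=149226 g(21,1)=236436 g(21,3)=239666 g(21,5)=183141 g(21,7)=110295 g(21,9)=52934 g(21,11)=20139 g(21,13)=5964 g(21,15)=1329 g(21,17)=210 g(21,19)=21 g(21,21)=1
t=22: g(22,-2)=149226 g(22,0)=385662 g(22,2)=476102 g(22,4)=422807 g(22,6)=293436 g(22,8)=163229 g(22,10)=73073 g(22,12)=26103 g(22,14)=7293 g(22,16)=1539 g(22,18)=231 g(22,20)=22 g(22,22)=1
t=23: g(23,-1)=534888 g(23,1)=861764 g(23,3)=898909 g(23,5)=716243 g(23,7)=456665 g(23,9)=236302 g(23,11)=99176 g(23,13)=33396 g(23,15)=8832 g(23,17)=1770 g(23,19)=253 g(23,21)=23 g(23,23)=1
t=24: g(24,-2)=534888 g(24,0)=1396652 g(24,2)=1760673 g(24,4)=1615152 g(24,6)=1172908 g(24,8)=692967 g(24,10)=335478 g(24,12)=132572 g(24,14)=42228 g(24,16)=10602 g(24,18)=2023 g(24,20)=276 g(24,22)=24 g(24,24)=1
t=25: g(25,-1)=1931540 g(25,1)=3157325 g(25,3)=3375825 g(25,5)=2788060 g(25,7)=1865875 g(25,9)=1028445 g(25,11)=468050 g(25,13)=174800 g(25,15)=52830 g(25,17)=12625 g(25,19)=2299 g(25,21)=300 g(25,23)=25 g(25,25)=1
t=26: g(26,-2)=1931540 g(26,0)=5088865 g(26,2)=6533150 g(26,4)=6163885 g(26,6)=4653935 g(26,8)=2894320 g(26,10)=1496495 g(26,12)=642850 g(26,14)=227630 g(26,16)=65455 g(26,18)=14924 g(26,20)=2599 g(26,22)=325 g(26,24)=26 g(26,26)=1
t=27: g(27,-1)=7020405 g(27,1)=11622015 g(27,3)=12697035 g(27,5)=10817820 g(27,7)=7548255 g(27,9)=4390815 g(27,11)=2139345 g(27,13)=870480 g(27,15)=293085 g(27,17)=80379 g(27,19)=17523 g(27,21)=2924 g(27,23)=351 g(27,25)=27 g(27,27)=1
t=28: g(28,-2)=7020405 g(28,0)=18642420 g(28,2)=24319050 g(28,4)=23514855 g(28,6)=18366075 g(28,8)=11939070 g(28,10)=6530160 g(28,12)=3009825 g(28,14)=1163565 g(28,16)=373464 g(28,18)=97902 g(28,20)=20447 g(28,22)=3275 g(28,24)=378 g(28,26)=28 g(28,28)=1
t=29: g(29,-1)=25662825 g(29,1)=42961470 g(29,3)=47833905 g(29,5)=41880930 g(29,7)=30305145 g(29,9)=18469230 g(29,11)=9539985 g(29,13)=4173390 g(29,15)=1537029 g(29,17)=471366 g(29,19)=118349 g(29,21)=23722 g(29,23)=3653 g(29,25)=406 g(29,27)=29 g(29,29)=1
t=30: g(30,-2)=25662825 g(30,0)=68624295 g(30,2)=90795375 g(30,4)=89714835 g(30,6)=72186075 g(30,8)=48774375 g(30,10)=28009215 g(30,12)=13713375 g(30,14)=5710419 g(30,16)=2008395 g(30,18)=589715 g(30,20)=142071 g(30,22)=27375 g(30,24)=4059 g(30,26)=435 g(30,28)=30 g(30,30)=1
Paths never hitting -3: Σ_s g(30,s) = 445962870
Paths hitting -3: 2^30 - 445962870 = 627778954
P = 627778954/1073741824 = 313889477/536870912

Answer: 313889477/536870912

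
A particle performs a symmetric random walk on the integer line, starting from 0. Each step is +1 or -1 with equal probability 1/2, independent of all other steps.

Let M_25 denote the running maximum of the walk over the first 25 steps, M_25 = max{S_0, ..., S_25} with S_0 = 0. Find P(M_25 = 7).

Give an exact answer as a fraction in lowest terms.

Let M_25 = max(S_0,...,S_25). Use the reflection principle: for j ≥ 1, #{paths with M_25 ≥ j} = #{S_25 ≥ j} + #{S_25 ≥ j+1}.
By reflection, #{M_25 ≥ 7} = #{S_25 ≥ 7} + #{S_25 ≥ 8} = 3850756 + 1807781 = 5658537.
#{M_25 ≥ 8} = #{S_25 ≥ 8} + #{S_25 ≥ 9} = 1807781 + 1807781 = 3615562.
#{M_25 = 7} = 5658537 - 3615562 = 2042975.
P(M_25 = 7) = 2042975/33554432 = 2042975/33554432

Answer: 2042975/33554432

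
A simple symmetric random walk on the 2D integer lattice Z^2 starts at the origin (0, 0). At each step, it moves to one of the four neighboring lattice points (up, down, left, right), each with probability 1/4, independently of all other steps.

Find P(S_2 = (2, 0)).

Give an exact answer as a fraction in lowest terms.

Let h be the number of horizontal steps (so 2-h are vertical). To end at (2,0) need (h+2)/2 right-steps and ((2-h)+0)/2 up-steps.
Sum over h with 2 ≤ h ≤ 2, h ≡ 0 (mod 2), 2-h ≡ 0 (mod 2):
h=2: C(2,2)·C(2,2)·C(0,0) = 1·1·1 = 1
Total favorable: 1
Total paths: 4^2 = 16
P = 1/16 = 1/16

Answer: 1/16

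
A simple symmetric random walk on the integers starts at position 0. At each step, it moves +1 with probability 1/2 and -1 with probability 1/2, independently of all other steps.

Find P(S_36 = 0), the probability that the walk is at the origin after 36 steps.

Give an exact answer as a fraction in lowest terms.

To return to 0 after 36 steps: need exactly 18 steps of +1 and 18 of -1.
Favorable paths: C(36,18) = 9075135300
Total paths: 2^36 = 68719476736
P = 9075135300/68719476736 = 2268783825/17179869184

Answer: 2268783825/17179869184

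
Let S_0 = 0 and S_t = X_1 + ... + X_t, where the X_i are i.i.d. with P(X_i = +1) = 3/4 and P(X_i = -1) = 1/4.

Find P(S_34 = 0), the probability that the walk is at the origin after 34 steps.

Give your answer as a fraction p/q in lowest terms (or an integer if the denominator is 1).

To be at 0 after 34 steps: need exactly 17 steps of +1 and 17 of -1.
Number of such sequences: C(34,17) = 2333606220
Each has probability (3/4)^17 · (1/4)^17 = 129140163/295147905179352825856
P = 2333606220 · 129140163/295147905179352825856 = 75340571907153465/73786976294838206464

Answer: 75340571907153465/73786976294838206464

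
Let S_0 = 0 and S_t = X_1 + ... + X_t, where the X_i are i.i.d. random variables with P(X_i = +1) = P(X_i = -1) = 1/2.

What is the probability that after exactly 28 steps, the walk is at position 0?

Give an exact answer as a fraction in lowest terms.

To return to 0 after 28 steps: need exactly 14 steps of +1 and 14 of -1.
Favorable paths: C(28,14) = 40116600
Total paths: 2^28 = 268435456
P = 40116600/268435456 = 5014575/33554432

Answer: 5014575/33554432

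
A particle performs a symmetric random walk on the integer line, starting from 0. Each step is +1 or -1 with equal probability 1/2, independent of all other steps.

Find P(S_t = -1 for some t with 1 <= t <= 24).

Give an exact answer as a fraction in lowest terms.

Count via complement. Let g(t,s) = #length-t paths at position s with S_1..S_t all ≠ -1.
g(t,s) = g(t-1,s-1) + g(t-1,s+1) for s ≠ -1; g(t,-1) = 0.
t=0: g(0,0)=1
t=1: g(1,1)=1
t=2: g(2,0)=1 g(2,2)=1
t=3: g(3,1)=2 g(3,3)=1
t=4: g(4,0)=2 g(4,2)=3 g(4,4)=1
t=5: g(5,1)=5 g(5,3)=4 g(5,5)=1
t=6: g(6,0)=5 g(6,2)=9 g(6,4)=5 g(6,6)=1
t=7: g(7,1)=14 g(7,3)=14 g(7,5)=6 g(7,7)=1
t=8: g(8,0)=14 g(8,2)=28 g(8,4)=20 g(8,6)=7 g(8,8)=1
t=9: g(9,1)=42 g(9,3)=48 g(9,5)=27 g(9,7)=8 g(9,9)=1
t=10: g(10,0)=42 g(10,2)=90 g(10,4)=75 g(10,6)=35 g(10,8)=9 g(10,10)=1
t=11: g(11,1)=132 g(11,3)=165 g(11,5)=110 g(11,7)=44 g(11,9)=10 g(11,11)=1
t=12: g(12,0)=132 g(12,2)=297 g(12,4)=275 g(12,6)=154 g(12,8)=54 g(12,10)=11 g(12,12)=1
t=13: g(13,1)=429 g(13,3)=572 g(13,5)=429 g(13,7)=208 g(13,9)=65 g(13,11)=12 g(13,13)=1
t=14: g(14,0)=429 g(14,2)=1001 g(14,4)=1001 g(14,6)=637 g(14,8)=273 g(14,10)=77 g(14,12)=13 g(14,14)=1
t=15: g(15,1)=1430 g(15,3)=2002 g(15,5)=1638 g(15,7)=910 g(15,9)=350 g(15,11)=90 g(15,13)=14 g(15,15)=1
t=16: g(16,0)=1430 g(16,2)=3432 g(16,4)=3640 g(16,6)=2548 g(16,8)=1260 g(16,10)=440 g(16,12)=104 g(16,14)=15 g(16,16)=1
t=17: g(17,1)=4862 g(17,3)=7072 g(17,5)=6188 g(17,7)=3808 g(17,9)=1700 g(17,11)=544 g(17,13)=119 g(17,15)=16 g(17,17)=1
t=18: g(18,0)=4862 g(18,2)=11934 g(18,4)=13260 g(18,6)=9996 g(18,8)=5508 g(18,10)=2244 g(18,12)=663 g(18,14)=135 g(18,16)=17 g(18,18)=1
t=19: g(19,1)=16796 g(19,3)=25194 g(19,5)=23256 g(19,7)=15504 g(19,9)=7752 g(19,11)=2907 g(19,13)=798 g(19,15)=152 g(19,17)=18 g(19,19)=1
t=20: g(20,0)=16796 g(20,2)=41990 g(20,4)=48450 g(20,6)=38760 g(20,8)=23256 g(20,10)=10659 g(20,12)=3705 g(20,14)=950 g(20,16)=170 g(20,18)=19 g(20,20)=1
t=21: g(21,1)=58786 g(21,3)=90440 g(21,5)=87210 g(21,7)=62016 g(21,9)=33915 g(21,11)=14364 g(21,13)=4655 g(21,15)=1120 g(21,17)=189 g(21,19)=20 g(21,21)=1
t=22: g(22,0)=58786 g(22,2)=149226 g(22,4)=177650 g(22,6)=149226 g(22,8)=95931 g(22,10)=48279 g(22,12)=19019 g(22,14)=5775 g(22,16)=1309 g(22,18)=209 g(22,20)=21 g(22,22)=1
t=23: g(23,1)=208012 g(23,3)=326876 g(23,5)=326876 g(23,7)=245157 g(23,9)=144210 g(23,11)=67298 g(23,13)=24794 g(23,15)=7084 g(23,17)=1518 g(23,19)=230 g(23,21)=22 g(23,23)=1
t=24: g(24,0)=208012 g(24,2)=534888 g(24,4)=653752 g(24,6)=572033 g(24,8)=389367 g(24,10)=211508 g(24,12)=92092 g(24,14)=31878 g(24,16)=8602 g(24,18)=1748 g(24,20)=252 g(24,22)=23 g(24,24)=1
Paths never hitting -1: Σ_s g(24,s) = 2704156
Paths hitting -1: 2^24 - 2704156 = 14073060
P = 14073060/16777216 = 3518265/4194304

Answer: 3518265/4194304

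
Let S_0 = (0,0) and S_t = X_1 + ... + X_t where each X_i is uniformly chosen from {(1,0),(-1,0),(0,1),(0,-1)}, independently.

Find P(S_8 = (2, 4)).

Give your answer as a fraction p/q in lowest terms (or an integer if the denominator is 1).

Answer: 7/1024

Derivation:
Let h be the number of horizontal steps (so 8-h are vertical). To end at (2,4) need (h+2)/2 right-steps and ((8-h)+4)/2 up-steps.
Sum over h with 2 ≤ h ≤ 4, h ≡ 0 (mod 2), 8-h ≡ 0 (mod 2):
h=2: C(8,2)·C(2,2)·C(6,5) = 28·1·6 = 168
h=4: C(8,4)·C(4,3)·C(4,4) = 70·4·1 = 280
Total favorable: 448
Total paths: 4^8 = 65536
P = 448/65536 = 7/1024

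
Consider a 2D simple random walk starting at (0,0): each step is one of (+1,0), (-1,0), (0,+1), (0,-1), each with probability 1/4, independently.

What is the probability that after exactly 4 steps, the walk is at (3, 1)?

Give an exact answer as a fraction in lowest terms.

Let h be the number of horizontal steps (so 4-h are vertical). To end at (3,1) need (h+3)/2 right-steps and ((4-h)+1)/2 up-steps.
Sum over h with 3 ≤ h ≤ 3, h ≡ 1 (mod 2), 4-h ≡ 1 (mod 2):
h=3: C(4,3)·C(3,3)·C(1,1) = 4·1·1 = 4
Total favorable: 4
Total paths: 4^4 = 256
P = 4/256 = 1/64

Answer: 1/64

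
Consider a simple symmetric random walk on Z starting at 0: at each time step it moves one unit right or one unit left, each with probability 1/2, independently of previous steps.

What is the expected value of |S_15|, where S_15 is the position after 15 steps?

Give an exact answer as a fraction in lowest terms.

Answer: 6435/2048

Derivation:
S_15 takes values m ≡ 1 (mod 2) with |m| ≤ 15; P(S_15=m) = C(15,(15+m)/2)/2^15.
Total paths: 2^15 = 32768
Distribution: P(S=-15)=1/32768, P(S=-13)=15/32768, P(S=-11)=105/32768, P(S=-9)=455/32768, P(S=-7)=1365/32768, P(S=-5)=3003/32768, P(S=-3)=5005/32768, P(S=-1)=6435/32768, P(S=1)=6435/32768, P(S=3)=5005/32768, P(S=5)=3003/32768, P(S=7)=1365/32768, P(S=9)=455/32768, P(S=11)=105/32768, P(S=13)=15/32768, P(S=15)=1/32768
E[|S_15|] = Σ_m |m|·P(S_15=m) = 102960/32768 = 6435/2048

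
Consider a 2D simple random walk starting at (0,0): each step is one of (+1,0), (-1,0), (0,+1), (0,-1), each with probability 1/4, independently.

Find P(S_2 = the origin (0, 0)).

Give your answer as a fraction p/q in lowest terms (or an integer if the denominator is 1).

Let h be the number of horizontal steps (so 2-h are vertical). To end at (0,0) need (h+0)/2 right-steps and ((2-h)+0)/2 up-steps.
Sum over h with 0 ≤ h ≤ 2, h ≡ 0 (mod 2), 2-h ≡ 0 (mod 2):
h=0: C(2,0)·C(0,0)·C(2,1) = 1·1·2 = 2
h=2: C(2,2)·C(2,1)·C(0,0) = 1·2·1 = 2
Total favorable: 4
Total paths: 4^2 = 16
P = 4/16 = 1/4

Answer: 1/4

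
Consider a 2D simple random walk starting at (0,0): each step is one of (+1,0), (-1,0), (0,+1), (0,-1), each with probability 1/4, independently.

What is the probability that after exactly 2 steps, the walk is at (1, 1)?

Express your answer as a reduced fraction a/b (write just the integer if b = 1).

Let h be the number of horizontal steps (so 2-h are vertical). To end at (1,1) need (h+1)/2 right-steps and ((2-h)+1)/2 up-steps.
Sum over h with 1 ≤ h ≤ 1, h ≡ 1 (mod 2), 2-h ≡ 1 (mod 2):
h=1: C(2,1)·C(1,1)·C(1,1) = 2·1·1 = 2
Total favorable: 2
Total paths: 4^2 = 16
P = 2/16 = 1/8

Answer: 1/8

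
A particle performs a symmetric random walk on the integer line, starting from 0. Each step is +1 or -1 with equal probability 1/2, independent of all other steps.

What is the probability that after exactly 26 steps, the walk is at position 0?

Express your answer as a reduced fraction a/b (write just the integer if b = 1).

Answer: 1300075/8388608

Derivation:
To return to 0 after 26 steps: need exactly 13 steps of +1 and 13 of -1.
Favorable paths: C(26,13) = 10400600
Total paths: 2^26 = 67108864
P = 10400600/67108864 = 1300075/8388608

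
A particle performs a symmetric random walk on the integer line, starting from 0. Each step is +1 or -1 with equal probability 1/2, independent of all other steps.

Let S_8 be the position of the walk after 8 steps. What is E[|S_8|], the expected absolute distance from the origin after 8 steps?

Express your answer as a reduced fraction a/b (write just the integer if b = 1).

S_8 takes values m ≡ 0 (mod 2) with |m| ≤ 8; P(S_8=m) = C(8,(8+m)/2)/2^8.
Total paths: 2^8 = 256
Distribution: P(S=-8)=1/256, P(S=-6)=8/256, P(S=-4)=28/256, P(S=-2)=56/256, P(S=0)=70/256, P(S=2)=56/256, P(S=4)=28/256, P(S=6)=8/256, P(S=8)=1/256
E[|S_8|] = Σ_m |m|·P(S_8=m) = 560/256 = 35/16

Answer: 35/16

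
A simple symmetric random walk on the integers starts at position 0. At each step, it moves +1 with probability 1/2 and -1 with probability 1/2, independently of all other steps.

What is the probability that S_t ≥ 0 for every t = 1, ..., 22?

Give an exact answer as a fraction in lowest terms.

Let f(t,s) = #length-t paths at position s with S_1..S_t all ≥ 0.
f(t,s) = f(t-1,s-1) + f(t-1,s+1) for s ≥ 0; f(t,s) = 0 for s < 0.
t=0: f(0,0)=1
t=1: f(1,1)=1
t=2: f(2,0)=1 f(2,2)=1
t=3: f(3,1)=2 f(3,3)=1
t=4: f(4,0)=2 f(4,2)=3 f(4,4)=1
t=5: f(5,1)=5 f(5,3)=4 f(5,5)=1
t=6: f(6,0)=5 f(6,2)=9 f(6,4)=5 f(6,6)=1
t=7: f(7,1)=14 f(7,3)=14 f(7,5)=6 f(7,7)=1
t=8: f(8,0)=14 f(8,2)=28 f(8,4)=20 f(8,6)=7 f(8,8)=1
t=9: f(9,1)=42 f(9,3)=48 f(9,5)=27 f(9,7)=8 f(9,9)=1
t=10: f(10,0)=42 f(10,2)=90 f(10,4)=75 f(10,6)=35 f(10,8)=9 f(10,10)=1
t=11: f(11,1)=132 f(11,3)=165 f(11,5)=110 f(11,7)=44 f(11,9)=10 f(11,11)=1
t=12: f(12,0)=132 f(12,2)=297 f(12,4)=275 f(12,6)=154 f(12,8)=54 f(12,10)=11 f(12,12)=1
t=13: f(13,1)=429 f(13,3)=572 f(13,5)=429 f(13,7)=208 f(13,9)=65 f(13,11)=12 f(13,13)=1
t=14: f(14,0)=429 f(14,2)=1001 f(14,4)=1001 f(14,6)=637 f(14,8)=273 f(14,10)=77 f(14,12)=13 f(14,14)=1
t=15: f(15,1)=1430 f(15,3)=2002 f(15,5)=1638 f(15,7)=910 f(15,9)=350 f(15,11)=90 f(15,13)=14 f(15,15)=1
t=16: f(16,0)=1430 f(16,2)=3432 f(16,4)=3640 f(16,6)=2548 f(16,8)=1260 f(16,10)=440 f(16,12)=104 f(16,14)=15 f(16,16)=1
t=17: f(17,1)=4862 f(17,3)=7072 f(17,5)=6188 f(17,7)=3808 f(17,9)=1700 f(17,11)=544 f(17,13)=119 f(17,15)=16 f(17,17)=1
t=18: f(18,0)=4862 f(18,2)=11934 f(18,4)=13260 f(18,6)=9996 f(18,8)=5508 f(18,10)=2244 f(18,12)=663 f(18,14)=135 f(18,16)=17 f(18,18)=1
t=19: f(19,1)=16796 f(19,3)=25194 f(19,5)=23256 f(19,7)=15504 f(19,9)=7752 f(19,11)=2907 f(19,13)=798 f(19,15)=152 f(19,17)=18 f(19,19)=1
t=20: f(20,0)=16796 f(20,2)=41990 f(20,4)=48450 f(20,6)=38760 f(20,8)=23256 f(20,10)=10659 f(20,12)=3705 f(20,14)=950 f(20,16)=170 f(20,18)=19 f(20,20)=1
t=21: f(21,1)=58786 f(21,3)=90440 f(21,5)=87210 f(21,7)=62016 f(21,9)=33915 f(21,11)=14364 f(21,13)=4655 f(21,15)=1120 f(21,17)=189 f(21,19)=20 f(21,21)=1
t=22: f(22,0)=58786 f(22,2)=149226 f(22,4)=177650 f(22,6)=149226 f(22,8)=95931 f(22,10)=48279 f(22,12)=19019 f(22,14)=5775 f(22,16)=1309 f(22,18)=209 f(22,20)=21 f(22,22)=1
Σ_s f(22,s) = 705432
P = 705432/4194304 = 88179/524288

Answer: 88179/524288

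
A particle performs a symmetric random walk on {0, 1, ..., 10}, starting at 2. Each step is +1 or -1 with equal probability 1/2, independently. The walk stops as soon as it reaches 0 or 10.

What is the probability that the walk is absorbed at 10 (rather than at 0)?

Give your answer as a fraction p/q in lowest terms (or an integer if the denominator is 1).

Answer: 1/5

Derivation:
Symmetric walk (p = 1/2): the harmonic-function argument gives P(hit 10 before 0 | start at 2) = a/N.
P = 2/10 = 1/5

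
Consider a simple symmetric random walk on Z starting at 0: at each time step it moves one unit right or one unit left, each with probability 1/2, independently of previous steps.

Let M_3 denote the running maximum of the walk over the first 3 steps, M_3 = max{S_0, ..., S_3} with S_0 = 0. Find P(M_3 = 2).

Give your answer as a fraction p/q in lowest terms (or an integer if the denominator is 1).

Let M_3 = max(S_0,...,S_3). Use the reflection principle: for j ≥ 1, #{paths with M_3 ≥ j} = #{S_3 ≥ j} + #{S_3 ≥ j+1}.
By reflection, #{M_3 ≥ 2} = #{S_3 ≥ 2} + #{S_3 ≥ 3} = 1 + 1 = 2.
#{M_3 ≥ 3} = #{S_3 ≥ 3} + #{S_3 ≥ 4} = 1 + 0 = 1.
#{M_3 = 2} = 2 - 1 = 1.
P(M_3 = 2) = 1/8 = 1/8

Answer: 1/8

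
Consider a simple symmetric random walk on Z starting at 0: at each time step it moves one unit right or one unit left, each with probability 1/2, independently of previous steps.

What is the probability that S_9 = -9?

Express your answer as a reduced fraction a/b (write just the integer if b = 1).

To reach position -9 after 9 steps: need 0 steps of +1 and 9 of -1.
Favorable paths: C(9,0) = 1
Total paths: 2^9 = 512
P = 1/512 = 1/512

Answer: 1/512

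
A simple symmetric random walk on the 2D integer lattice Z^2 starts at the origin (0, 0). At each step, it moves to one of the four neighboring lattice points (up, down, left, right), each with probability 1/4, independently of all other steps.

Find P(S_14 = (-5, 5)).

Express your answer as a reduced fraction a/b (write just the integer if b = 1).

Let h be the number of horizontal steps (so 14-h are vertical). To end at (-5,5) need (h-5)/2 right-steps and ((14-h)+5)/2 up-steps.
Sum over h with 5 ≤ h ≤ 9, h ≡ 1 (mod 2), 14-h ≡ 1 (mod 2):
h=5: C(14,5)·C(5,0)·C(9,7) = 2002·1·36 = 72072
h=7: C(14,7)·C(7,1)·C(7,6) = 3432·7·7 = 168168
h=9: C(14,9)·C(9,2)·C(5,5) = 2002·36·1 = 72072
Total favorable: 312312
Total paths: 4^14 = 268435456
P = 312312/268435456 = 39039/33554432

Answer: 39039/33554432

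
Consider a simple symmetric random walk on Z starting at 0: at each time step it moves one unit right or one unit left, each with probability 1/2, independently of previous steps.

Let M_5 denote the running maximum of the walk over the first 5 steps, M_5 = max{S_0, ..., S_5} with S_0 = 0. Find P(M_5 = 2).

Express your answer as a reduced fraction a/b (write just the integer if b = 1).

Answer: 5/32

Derivation:
Let M_5 = max(S_0,...,S_5). Use the reflection principle: for j ≥ 1, #{paths with M_5 ≥ j} = #{S_5 ≥ j} + #{S_5 ≥ j+1}.
By reflection, #{M_5 ≥ 2} = #{S_5 ≥ 2} + #{S_5 ≥ 3} = 6 + 6 = 12.
#{M_5 ≥ 3} = #{S_5 ≥ 3} + #{S_5 ≥ 4} = 6 + 1 = 7.
#{M_5 = 2} = 12 - 7 = 5.
P(M_5 = 2) = 5/32 = 5/32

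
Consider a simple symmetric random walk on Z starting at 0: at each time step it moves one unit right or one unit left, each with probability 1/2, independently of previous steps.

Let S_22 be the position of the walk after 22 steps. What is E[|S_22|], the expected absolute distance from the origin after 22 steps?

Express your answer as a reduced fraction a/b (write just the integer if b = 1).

S_22 takes values m ≡ 0 (mod 2) with |m| ≤ 22; P(S_22=m) = C(22,(22+m)/2)/2^22.
Total paths: 2^22 = 4194304
Distribution: P(S=-22)=1/4194304, P(S=-20)=22/4194304, P(S=-18)=231/4194304, P(S=-16)=1540/4194304, P(S=-14)=7315/4194304, P(S=-12)=26334/4194304, P(S=-10)=74613/4194304, P(S=-8)=170544/4194304, P(S=-6)=319770/4194304, P(S=-4)=497420/4194304, P(S=-2)=646646/4194304, P(S=0)=705432/4194304, P(S=2)=646646/4194304, P(S=4)=497420/4194304, P(S=6)=319770/4194304, P(S=8)=170544/4194304, P(S=10)=74613/4194304, P(S=12)=26334/4194304, P(S=14)=7315/4194304, P(S=16)=1540/4194304, P(S=18)=231/4194304, P(S=20)=22/4194304, P(S=22)=1/4194304
E[|S_22|] = Σ_m |m|·P(S_22=m) = 15519504/4194304 = 969969/262144

Answer: 969969/262144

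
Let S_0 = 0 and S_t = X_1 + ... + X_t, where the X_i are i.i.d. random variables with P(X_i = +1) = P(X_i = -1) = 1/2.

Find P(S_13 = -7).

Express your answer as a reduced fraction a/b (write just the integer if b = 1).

Answer: 143/4096

Derivation:
To reach position -7 after 13 steps: need 3 steps of +1 and 10 of -1.
Favorable paths: C(13,3) = 286
Total paths: 2^13 = 8192
P = 286/8192 = 143/4096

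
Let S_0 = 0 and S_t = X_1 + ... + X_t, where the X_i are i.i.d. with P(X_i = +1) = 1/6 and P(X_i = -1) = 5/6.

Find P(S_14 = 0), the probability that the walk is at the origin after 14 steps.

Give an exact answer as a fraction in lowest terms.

Answer: 11171875/3265173504

Derivation:
To be at 0 after 14 steps: need exactly 7 steps of +1 and 7 of -1.
Number of such sequences: C(14,7) = 3432
Each has probability (1/6)^7 · (5/6)^7 = 78125/78364164096
P = 3432 · 78125/78364164096 = 11171875/3265173504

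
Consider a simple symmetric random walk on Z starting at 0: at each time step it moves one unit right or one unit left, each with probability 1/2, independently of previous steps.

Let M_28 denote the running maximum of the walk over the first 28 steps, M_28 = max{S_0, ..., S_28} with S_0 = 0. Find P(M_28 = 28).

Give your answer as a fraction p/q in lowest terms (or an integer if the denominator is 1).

Let M_28 = max(S_0,...,S_28). Use the reflection principle: for j ≥ 1, #{paths with M_28 ≥ j} = #{S_28 ≥ j} + #{S_28 ≥ j+1}.
By reflection, #{M_28 ≥ 28} = #{S_28 ≥ 28} + #{S_28 ≥ 29} = 1 + 0 = 1.
#{M_28 ≥ 29} = #{S_28 ≥ 29} + #{S_28 ≥ 30} = 0 + 0 = 0.
#{M_28 = 28} = 1 - 0 = 1.
P(M_28 = 28) = 1/268435456 = 1/268435456

Answer: 1/268435456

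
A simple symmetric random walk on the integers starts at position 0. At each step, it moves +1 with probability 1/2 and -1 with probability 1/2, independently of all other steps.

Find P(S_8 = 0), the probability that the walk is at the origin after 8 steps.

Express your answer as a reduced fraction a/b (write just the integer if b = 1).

To return to 0 after 8 steps: need exactly 4 steps of +1 and 4 of -1.
Favorable paths: C(8,4) = 70
Total paths: 2^8 = 256
P = 70/256 = 35/128

Answer: 35/128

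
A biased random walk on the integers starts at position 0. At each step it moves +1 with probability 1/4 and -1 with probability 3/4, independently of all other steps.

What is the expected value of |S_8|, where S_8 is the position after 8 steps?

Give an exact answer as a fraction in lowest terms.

S_8 takes values m ≡ 0 (mod 2) with |m| ≤ 8; P(S_8=m) = C(8,(8+m)/2) · (1/4)^((8+m)/2) · (3/4)^((8-m)/2).
Distribution: P(S=-8)=6561/65536, P(S=-6)=2187/8192, P(S=-4)=5103/16384, P(S=-2)=1701/8192, P(S=0)=2835/32768, P(S=2)=189/8192, P(S=4)=63/16384, P(S=6)=3/8192, P(S=8)=1/65536
E[|S_8|] = Σ_m |m|·P(S_8=m) = 16907/4096

Answer: 16907/4096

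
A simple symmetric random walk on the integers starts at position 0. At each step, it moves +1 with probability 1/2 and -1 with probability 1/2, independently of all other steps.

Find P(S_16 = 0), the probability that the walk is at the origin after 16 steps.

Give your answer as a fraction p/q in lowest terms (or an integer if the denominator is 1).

Answer: 6435/32768

Derivation:
To return to 0 after 16 steps: need exactly 8 steps of +1 and 8 of -1.
Favorable paths: C(16,8) = 12870
Total paths: 2^16 = 65536
P = 12870/65536 = 6435/32768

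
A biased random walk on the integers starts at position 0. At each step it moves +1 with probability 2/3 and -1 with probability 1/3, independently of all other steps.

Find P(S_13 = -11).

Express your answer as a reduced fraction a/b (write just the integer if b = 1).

To reach position -11 after 13 steps: need 1 step of +1 and 12 steps of -1.
Number of such sequences: C(13,1) = 13
Each has probability (2/3)^1 · (1/3)^12 = 2/1594323
P = 13 · 2/1594323 = 26/1594323

Answer: 26/1594323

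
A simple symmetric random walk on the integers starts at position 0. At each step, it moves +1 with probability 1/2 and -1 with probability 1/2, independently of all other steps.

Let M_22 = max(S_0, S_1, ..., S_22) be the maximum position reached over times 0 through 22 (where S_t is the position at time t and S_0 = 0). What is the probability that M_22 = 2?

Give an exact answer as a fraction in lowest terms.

Answer: 323323/2097152

Derivation:
Let M_22 = max(S_0,...,S_22). Use the reflection principle: for j ≥ 1, #{paths with M_22 ≥ j} = #{S_22 ≥ j} + #{S_22 ≥ j+1}.
By reflection, #{M_22 ≥ 2} = #{S_22 ≥ 2} + #{S_22 ≥ 3} = 1744436 + 1097790 = 2842226.
#{M_22 ≥ 3} = #{S_22 ≥ 3} + #{S_22 ≥ 4} = 1097790 + 1097790 = 2195580.
#{M_22 = 2} = 2842226 - 2195580 = 646646.
P(M_22 = 2) = 646646/4194304 = 323323/2097152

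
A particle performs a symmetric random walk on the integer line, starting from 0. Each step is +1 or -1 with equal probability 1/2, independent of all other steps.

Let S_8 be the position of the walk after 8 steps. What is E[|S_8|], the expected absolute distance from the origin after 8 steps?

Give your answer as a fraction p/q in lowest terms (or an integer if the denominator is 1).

Answer: 35/16

Derivation:
S_8 takes values m ≡ 0 (mod 2) with |m| ≤ 8; P(S_8=m) = C(8,(8+m)/2)/2^8.
Total paths: 2^8 = 256
Distribution: P(S=-8)=1/256, P(S=-6)=8/256, P(S=-4)=28/256, P(S=-2)=56/256, P(S=0)=70/256, P(S=2)=56/256, P(S=4)=28/256, P(S=6)=8/256, P(S=8)=1/256
E[|S_8|] = Σ_m |m|·P(S_8=m) = 560/256 = 35/16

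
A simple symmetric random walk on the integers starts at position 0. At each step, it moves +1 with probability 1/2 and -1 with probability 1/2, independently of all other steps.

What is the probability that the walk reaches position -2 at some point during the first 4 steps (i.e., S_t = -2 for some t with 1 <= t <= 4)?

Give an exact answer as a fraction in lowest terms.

Answer: 3/8

Derivation:
Count via complement. Let g(t,s) = #length-t paths at position s with S_1..S_t all ≠ -2.
g(t,s) = g(t-1,s-1) + g(t-1,s+1) for s ≠ -2; g(t,-2) = 0.
t=0: g(0,0)=1
t=1: g(1,-1)=1 g(1,1)=1
t=2: g(2,0)=2 g(2,2)=1
t=3: g(3,-1)=2 g(3,1)=3 g(3,3)=1
t=4: g(4,0)=5 g(4,2)=4 g(4,4)=1
Paths never hitting -2: Σ_s g(4,s) = 10
Paths hitting -2: 2^4 - 10 = 6
P = 6/16 = 3/8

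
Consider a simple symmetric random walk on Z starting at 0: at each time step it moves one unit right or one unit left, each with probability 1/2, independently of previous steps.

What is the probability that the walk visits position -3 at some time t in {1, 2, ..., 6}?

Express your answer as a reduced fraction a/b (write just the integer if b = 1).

Count via complement. Let g(t,s) = #length-t paths at position s with S_1..S_t all ≠ -3.
g(t,s) = g(t-1,s-1) + g(t-1,s+1) for s ≠ -3; g(t,-3) = 0.
t=0: g(0,0)=1
t=1: g(1,-1)=1 g(1,1)=1
t=2: g(2,-2)=1 g(2,0)=2 g(2,2)=1
t=3: g(3,-1)=3 g(3,1)=3 g(3,3)=1
t=4: g(4,-2)=3 g(4,0)=6 g(4,2)=4 g(4,4)=1
t=5: g(5,-1)=9 g(5,1)=10 g(5,3)=5 g(5,5)=1
t=6: g(6,-2)=9 g(6,0)=19 g(6,2)=15 g(6,4)=6 g(6,6)=1
Paths never hitting -3: Σ_s g(6,s) = 50
Paths hitting -3: 2^6 - 50 = 14
P = 14/64 = 7/32

Answer: 7/32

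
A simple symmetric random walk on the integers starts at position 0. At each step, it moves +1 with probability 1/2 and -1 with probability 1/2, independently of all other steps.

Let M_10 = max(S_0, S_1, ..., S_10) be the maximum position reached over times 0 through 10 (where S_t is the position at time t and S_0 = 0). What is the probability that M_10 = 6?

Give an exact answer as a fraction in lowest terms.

Let M_10 = max(S_0,...,S_10). Use the reflection principle: for j ≥ 1, #{paths with M_10 ≥ j} = #{S_10 ≥ j} + #{S_10 ≥ j+1}.
By reflection, #{M_10 ≥ 6} = #{S_10 ≥ 6} + #{S_10 ≥ 7} = 56 + 11 = 67.
#{M_10 ≥ 7} = #{S_10 ≥ 7} + #{S_10 ≥ 8} = 11 + 11 = 22.
#{M_10 = 6} = 67 - 22 = 45.
P(M_10 = 6) = 45/1024 = 45/1024

Answer: 45/1024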